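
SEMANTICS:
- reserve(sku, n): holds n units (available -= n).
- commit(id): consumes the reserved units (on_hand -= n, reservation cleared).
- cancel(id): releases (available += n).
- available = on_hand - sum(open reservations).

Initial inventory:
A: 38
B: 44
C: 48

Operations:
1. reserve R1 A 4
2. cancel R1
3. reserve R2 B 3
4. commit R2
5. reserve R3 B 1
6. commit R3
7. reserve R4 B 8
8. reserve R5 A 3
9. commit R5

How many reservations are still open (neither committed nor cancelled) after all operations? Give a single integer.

Step 1: reserve R1 A 4 -> on_hand[A=38 B=44 C=48] avail[A=34 B=44 C=48] open={R1}
Step 2: cancel R1 -> on_hand[A=38 B=44 C=48] avail[A=38 B=44 C=48] open={}
Step 3: reserve R2 B 3 -> on_hand[A=38 B=44 C=48] avail[A=38 B=41 C=48] open={R2}
Step 4: commit R2 -> on_hand[A=38 B=41 C=48] avail[A=38 B=41 C=48] open={}
Step 5: reserve R3 B 1 -> on_hand[A=38 B=41 C=48] avail[A=38 B=40 C=48] open={R3}
Step 6: commit R3 -> on_hand[A=38 B=40 C=48] avail[A=38 B=40 C=48] open={}
Step 7: reserve R4 B 8 -> on_hand[A=38 B=40 C=48] avail[A=38 B=32 C=48] open={R4}
Step 8: reserve R5 A 3 -> on_hand[A=38 B=40 C=48] avail[A=35 B=32 C=48] open={R4,R5}
Step 9: commit R5 -> on_hand[A=35 B=40 C=48] avail[A=35 B=32 C=48] open={R4}
Open reservations: ['R4'] -> 1

Answer: 1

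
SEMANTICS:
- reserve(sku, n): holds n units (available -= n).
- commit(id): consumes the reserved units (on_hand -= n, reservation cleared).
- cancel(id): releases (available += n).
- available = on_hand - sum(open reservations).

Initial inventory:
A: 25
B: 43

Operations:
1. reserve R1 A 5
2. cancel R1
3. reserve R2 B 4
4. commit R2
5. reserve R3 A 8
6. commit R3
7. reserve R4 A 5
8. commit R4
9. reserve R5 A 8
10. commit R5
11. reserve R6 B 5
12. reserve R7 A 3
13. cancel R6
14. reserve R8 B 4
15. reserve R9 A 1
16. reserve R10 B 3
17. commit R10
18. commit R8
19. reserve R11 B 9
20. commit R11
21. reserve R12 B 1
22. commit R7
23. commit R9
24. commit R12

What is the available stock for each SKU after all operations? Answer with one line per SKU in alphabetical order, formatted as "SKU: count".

Step 1: reserve R1 A 5 -> on_hand[A=25 B=43] avail[A=20 B=43] open={R1}
Step 2: cancel R1 -> on_hand[A=25 B=43] avail[A=25 B=43] open={}
Step 3: reserve R2 B 4 -> on_hand[A=25 B=43] avail[A=25 B=39] open={R2}
Step 4: commit R2 -> on_hand[A=25 B=39] avail[A=25 B=39] open={}
Step 5: reserve R3 A 8 -> on_hand[A=25 B=39] avail[A=17 B=39] open={R3}
Step 6: commit R3 -> on_hand[A=17 B=39] avail[A=17 B=39] open={}
Step 7: reserve R4 A 5 -> on_hand[A=17 B=39] avail[A=12 B=39] open={R4}
Step 8: commit R4 -> on_hand[A=12 B=39] avail[A=12 B=39] open={}
Step 9: reserve R5 A 8 -> on_hand[A=12 B=39] avail[A=4 B=39] open={R5}
Step 10: commit R5 -> on_hand[A=4 B=39] avail[A=4 B=39] open={}
Step 11: reserve R6 B 5 -> on_hand[A=4 B=39] avail[A=4 B=34] open={R6}
Step 12: reserve R7 A 3 -> on_hand[A=4 B=39] avail[A=1 B=34] open={R6,R7}
Step 13: cancel R6 -> on_hand[A=4 B=39] avail[A=1 B=39] open={R7}
Step 14: reserve R8 B 4 -> on_hand[A=4 B=39] avail[A=1 B=35] open={R7,R8}
Step 15: reserve R9 A 1 -> on_hand[A=4 B=39] avail[A=0 B=35] open={R7,R8,R9}
Step 16: reserve R10 B 3 -> on_hand[A=4 B=39] avail[A=0 B=32] open={R10,R7,R8,R9}
Step 17: commit R10 -> on_hand[A=4 B=36] avail[A=0 B=32] open={R7,R8,R9}
Step 18: commit R8 -> on_hand[A=4 B=32] avail[A=0 B=32] open={R7,R9}
Step 19: reserve R11 B 9 -> on_hand[A=4 B=32] avail[A=0 B=23] open={R11,R7,R9}
Step 20: commit R11 -> on_hand[A=4 B=23] avail[A=0 B=23] open={R7,R9}
Step 21: reserve R12 B 1 -> on_hand[A=4 B=23] avail[A=0 B=22] open={R12,R7,R9}
Step 22: commit R7 -> on_hand[A=1 B=23] avail[A=0 B=22] open={R12,R9}
Step 23: commit R9 -> on_hand[A=0 B=23] avail[A=0 B=22] open={R12}
Step 24: commit R12 -> on_hand[A=0 B=22] avail[A=0 B=22] open={}

Answer: A: 0
B: 22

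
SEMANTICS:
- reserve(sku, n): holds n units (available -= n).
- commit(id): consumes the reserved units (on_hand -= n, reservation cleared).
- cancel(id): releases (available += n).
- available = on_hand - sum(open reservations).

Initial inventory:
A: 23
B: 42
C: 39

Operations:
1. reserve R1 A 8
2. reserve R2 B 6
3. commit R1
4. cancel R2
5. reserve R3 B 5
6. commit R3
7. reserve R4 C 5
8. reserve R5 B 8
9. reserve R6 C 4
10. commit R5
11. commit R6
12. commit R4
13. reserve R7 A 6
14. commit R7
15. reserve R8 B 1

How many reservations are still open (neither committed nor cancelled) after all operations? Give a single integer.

Answer: 1

Derivation:
Step 1: reserve R1 A 8 -> on_hand[A=23 B=42 C=39] avail[A=15 B=42 C=39] open={R1}
Step 2: reserve R2 B 6 -> on_hand[A=23 B=42 C=39] avail[A=15 B=36 C=39] open={R1,R2}
Step 3: commit R1 -> on_hand[A=15 B=42 C=39] avail[A=15 B=36 C=39] open={R2}
Step 4: cancel R2 -> on_hand[A=15 B=42 C=39] avail[A=15 B=42 C=39] open={}
Step 5: reserve R3 B 5 -> on_hand[A=15 B=42 C=39] avail[A=15 B=37 C=39] open={R3}
Step 6: commit R3 -> on_hand[A=15 B=37 C=39] avail[A=15 B=37 C=39] open={}
Step 7: reserve R4 C 5 -> on_hand[A=15 B=37 C=39] avail[A=15 B=37 C=34] open={R4}
Step 8: reserve R5 B 8 -> on_hand[A=15 B=37 C=39] avail[A=15 B=29 C=34] open={R4,R5}
Step 9: reserve R6 C 4 -> on_hand[A=15 B=37 C=39] avail[A=15 B=29 C=30] open={R4,R5,R6}
Step 10: commit R5 -> on_hand[A=15 B=29 C=39] avail[A=15 B=29 C=30] open={R4,R6}
Step 11: commit R6 -> on_hand[A=15 B=29 C=35] avail[A=15 B=29 C=30] open={R4}
Step 12: commit R4 -> on_hand[A=15 B=29 C=30] avail[A=15 B=29 C=30] open={}
Step 13: reserve R7 A 6 -> on_hand[A=15 B=29 C=30] avail[A=9 B=29 C=30] open={R7}
Step 14: commit R7 -> on_hand[A=9 B=29 C=30] avail[A=9 B=29 C=30] open={}
Step 15: reserve R8 B 1 -> on_hand[A=9 B=29 C=30] avail[A=9 B=28 C=30] open={R8}
Open reservations: ['R8'] -> 1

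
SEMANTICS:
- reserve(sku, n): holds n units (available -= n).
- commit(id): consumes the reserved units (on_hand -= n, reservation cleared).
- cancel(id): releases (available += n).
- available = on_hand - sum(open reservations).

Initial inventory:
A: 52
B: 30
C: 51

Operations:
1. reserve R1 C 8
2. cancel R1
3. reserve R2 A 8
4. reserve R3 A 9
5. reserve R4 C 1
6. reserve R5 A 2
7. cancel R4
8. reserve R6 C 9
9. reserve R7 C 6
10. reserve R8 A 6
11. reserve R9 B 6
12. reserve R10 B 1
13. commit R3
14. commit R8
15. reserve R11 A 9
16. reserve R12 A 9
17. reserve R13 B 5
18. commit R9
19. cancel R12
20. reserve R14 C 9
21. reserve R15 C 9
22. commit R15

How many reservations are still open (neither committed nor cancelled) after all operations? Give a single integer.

Answer: 8

Derivation:
Step 1: reserve R1 C 8 -> on_hand[A=52 B=30 C=51] avail[A=52 B=30 C=43] open={R1}
Step 2: cancel R1 -> on_hand[A=52 B=30 C=51] avail[A=52 B=30 C=51] open={}
Step 3: reserve R2 A 8 -> on_hand[A=52 B=30 C=51] avail[A=44 B=30 C=51] open={R2}
Step 4: reserve R3 A 9 -> on_hand[A=52 B=30 C=51] avail[A=35 B=30 C=51] open={R2,R3}
Step 5: reserve R4 C 1 -> on_hand[A=52 B=30 C=51] avail[A=35 B=30 C=50] open={R2,R3,R4}
Step 6: reserve R5 A 2 -> on_hand[A=52 B=30 C=51] avail[A=33 B=30 C=50] open={R2,R3,R4,R5}
Step 7: cancel R4 -> on_hand[A=52 B=30 C=51] avail[A=33 B=30 C=51] open={R2,R3,R5}
Step 8: reserve R6 C 9 -> on_hand[A=52 B=30 C=51] avail[A=33 B=30 C=42] open={R2,R3,R5,R6}
Step 9: reserve R7 C 6 -> on_hand[A=52 B=30 C=51] avail[A=33 B=30 C=36] open={R2,R3,R5,R6,R7}
Step 10: reserve R8 A 6 -> on_hand[A=52 B=30 C=51] avail[A=27 B=30 C=36] open={R2,R3,R5,R6,R7,R8}
Step 11: reserve R9 B 6 -> on_hand[A=52 B=30 C=51] avail[A=27 B=24 C=36] open={R2,R3,R5,R6,R7,R8,R9}
Step 12: reserve R10 B 1 -> on_hand[A=52 B=30 C=51] avail[A=27 B=23 C=36] open={R10,R2,R3,R5,R6,R7,R8,R9}
Step 13: commit R3 -> on_hand[A=43 B=30 C=51] avail[A=27 B=23 C=36] open={R10,R2,R5,R6,R7,R8,R9}
Step 14: commit R8 -> on_hand[A=37 B=30 C=51] avail[A=27 B=23 C=36] open={R10,R2,R5,R6,R7,R9}
Step 15: reserve R11 A 9 -> on_hand[A=37 B=30 C=51] avail[A=18 B=23 C=36] open={R10,R11,R2,R5,R6,R7,R9}
Step 16: reserve R12 A 9 -> on_hand[A=37 B=30 C=51] avail[A=9 B=23 C=36] open={R10,R11,R12,R2,R5,R6,R7,R9}
Step 17: reserve R13 B 5 -> on_hand[A=37 B=30 C=51] avail[A=9 B=18 C=36] open={R10,R11,R12,R13,R2,R5,R6,R7,R9}
Step 18: commit R9 -> on_hand[A=37 B=24 C=51] avail[A=9 B=18 C=36] open={R10,R11,R12,R13,R2,R5,R6,R7}
Step 19: cancel R12 -> on_hand[A=37 B=24 C=51] avail[A=18 B=18 C=36] open={R10,R11,R13,R2,R5,R6,R7}
Step 20: reserve R14 C 9 -> on_hand[A=37 B=24 C=51] avail[A=18 B=18 C=27] open={R10,R11,R13,R14,R2,R5,R6,R7}
Step 21: reserve R15 C 9 -> on_hand[A=37 B=24 C=51] avail[A=18 B=18 C=18] open={R10,R11,R13,R14,R15,R2,R5,R6,R7}
Step 22: commit R15 -> on_hand[A=37 B=24 C=42] avail[A=18 B=18 C=18] open={R10,R11,R13,R14,R2,R5,R6,R7}
Open reservations: ['R10', 'R11', 'R13', 'R14', 'R2', 'R5', 'R6', 'R7'] -> 8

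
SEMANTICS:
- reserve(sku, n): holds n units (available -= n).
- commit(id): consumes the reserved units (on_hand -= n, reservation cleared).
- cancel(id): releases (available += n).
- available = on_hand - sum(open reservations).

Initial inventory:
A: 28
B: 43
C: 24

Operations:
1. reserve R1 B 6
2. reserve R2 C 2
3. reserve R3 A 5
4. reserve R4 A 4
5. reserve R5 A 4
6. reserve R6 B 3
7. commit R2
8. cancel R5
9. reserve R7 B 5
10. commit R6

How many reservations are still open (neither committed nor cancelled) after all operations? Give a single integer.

Answer: 4

Derivation:
Step 1: reserve R1 B 6 -> on_hand[A=28 B=43 C=24] avail[A=28 B=37 C=24] open={R1}
Step 2: reserve R2 C 2 -> on_hand[A=28 B=43 C=24] avail[A=28 B=37 C=22] open={R1,R2}
Step 3: reserve R3 A 5 -> on_hand[A=28 B=43 C=24] avail[A=23 B=37 C=22] open={R1,R2,R3}
Step 4: reserve R4 A 4 -> on_hand[A=28 B=43 C=24] avail[A=19 B=37 C=22] open={R1,R2,R3,R4}
Step 5: reserve R5 A 4 -> on_hand[A=28 B=43 C=24] avail[A=15 B=37 C=22] open={R1,R2,R3,R4,R5}
Step 6: reserve R6 B 3 -> on_hand[A=28 B=43 C=24] avail[A=15 B=34 C=22] open={R1,R2,R3,R4,R5,R6}
Step 7: commit R2 -> on_hand[A=28 B=43 C=22] avail[A=15 B=34 C=22] open={R1,R3,R4,R5,R6}
Step 8: cancel R5 -> on_hand[A=28 B=43 C=22] avail[A=19 B=34 C=22] open={R1,R3,R4,R6}
Step 9: reserve R7 B 5 -> on_hand[A=28 B=43 C=22] avail[A=19 B=29 C=22] open={R1,R3,R4,R6,R7}
Step 10: commit R6 -> on_hand[A=28 B=40 C=22] avail[A=19 B=29 C=22] open={R1,R3,R4,R7}
Open reservations: ['R1', 'R3', 'R4', 'R7'] -> 4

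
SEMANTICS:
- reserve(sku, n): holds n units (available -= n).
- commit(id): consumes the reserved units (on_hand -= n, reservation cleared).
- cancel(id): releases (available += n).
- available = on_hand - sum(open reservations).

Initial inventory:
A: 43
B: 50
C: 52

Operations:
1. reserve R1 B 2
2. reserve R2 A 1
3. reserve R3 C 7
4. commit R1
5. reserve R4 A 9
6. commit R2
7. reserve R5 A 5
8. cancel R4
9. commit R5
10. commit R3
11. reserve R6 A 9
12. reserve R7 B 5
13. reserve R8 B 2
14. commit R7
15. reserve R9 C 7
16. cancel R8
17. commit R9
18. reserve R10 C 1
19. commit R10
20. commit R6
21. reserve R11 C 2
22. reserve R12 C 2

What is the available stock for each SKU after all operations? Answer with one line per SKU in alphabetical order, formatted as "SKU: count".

Step 1: reserve R1 B 2 -> on_hand[A=43 B=50 C=52] avail[A=43 B=48 C=52] open={R1}
Step 2: reserve R2 A 1 -> on_hand[A=43 B=50 C=52] avail[A=42 B=48 C=52] open={R1,R2}
Step 3: reserve R3 C 7 -> on_hand[A=43 B=50 C=52] avail[A=42 B=48 C=45] open={R1,R2,R3}
Step 4: commit R1 -> on_hand[A=43 B=48 C=52] avail[A=42 B=48 C=45] open={R2,R3}
Step 5: reserve R4 A 9 -> on_hand[A=43 B=48 C=52] avail[A=33 B=48 C=45] open={R2,R3,R4}
Step 6: commit R2 -> on_hand[A=42 B=48 C=52] avail[A=33 B=48 C=45] open={R3,R4}
Step 7: reserve R5 A 5 -> on_hand[A=42 B=48 C=52] avail[A=28 B=48 C=45] open={R3,R4,R5}
Step 8: cancel R4 -> on_hand[A=42 B=48 C=52] avail[A=37 B=48 C=45] open={R3,R5}
Step 9: commit R5 -> on_hand[A=37 B=48 C=52] avail[A=37 B=48 C=45] open={R3}
Step 10: commit R3 -> on_hand[A=37 B=48 C=45] avail[A=37 B=48 C=45] open={}
Step 11: reserve R6 A 9 -> on_hand[A=37 B=48 C=45] avail[A=28 B=48 C=45] open={R6}
Step 12: reserve R7 B 5 -> on_hand[A=37 B=48 C=45] avail[A=28 B=43 C=45] open={R6,R7}
Step 13: reserve R8 B 2 -> on_hand[A=37 B=48 C=45] avail[A=28 B=41 C=45] open={R6,R7,R8}
Step 14: commit R7 -> on_hand[A=37 B=43 C=45] avail[A=28 B=41 C=45] open={R6,R8}
Step 15: reserve R9 C 7 -> on_hand[A=37 B=43 C=45] avail[A=28 B=41 C=38] open={R6,R8,R9}
Step 16: cancel R8 -> on_hand[A=37 B=43 C=45] avail[A=28 B=43 C=38] open={R6,R9}
Step 17: commit R9 -> on_hand[A=37 B=43 C=38] avail[A=28 B=43 C=38] open={R6}
Step 18: reserve R10 C 1 -> on_hand[A=37 B=43 C=38] avail[A=28 B=43 C=37] open={R10,R6}
Step 19: commit R10 -> on_hand[A=37 B=43 C=37] avail[A=28 B=43 C=37] open={R6}
Step 20: commit R6 -> on_hand[A=28 B=43 C=37] avail[A=28 B=43 C=37] open={}
Step 21: reserve R11 C 2 -> on_hand[A=28 B=43 C=37] avail[A=28 B=43 C=35] open={R11}
Step 22: reserve R12 C 2 -> on_hand[A=28 B=43 C=37] avail[A=28 B=43 C=33] open={R11,R12}

Answer: A: 28
B: 43
C: 33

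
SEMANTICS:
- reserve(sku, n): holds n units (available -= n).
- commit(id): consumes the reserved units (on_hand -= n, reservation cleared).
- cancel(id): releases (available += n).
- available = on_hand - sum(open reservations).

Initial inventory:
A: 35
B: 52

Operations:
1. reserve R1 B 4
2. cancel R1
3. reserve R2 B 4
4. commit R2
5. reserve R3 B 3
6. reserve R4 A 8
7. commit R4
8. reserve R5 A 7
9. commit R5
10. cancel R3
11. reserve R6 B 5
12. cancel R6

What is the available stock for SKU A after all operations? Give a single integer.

Answer: 20

Derivation:
Step 1: reserve R1 B 4 -> on_hand[A=35 B=52] avail[A=35 B=48] open={R1}
Step 2: cancel R1 -> on_hand[A=35 B=52] avail[A=35 B=52] open={}
Step 3: reserve R2 B 4 -> on_hand[A=35 B=52] avail[A=35 B=48] open={R2}
Step 4: commit R2 -> on_hand[A=35 B=48] avail[A=35 B=48] open={}
Step 5: reserve R3 B 3 -> on_hand[A=35 B=48] avail[A=35 B=45] open={R3}
Step 6: reserve R4 A 8 -> on_hand[A=35 B=48] avail[A=27 B=45] open={R3,R4}
Step 7: commit R4 -> on_hand[A=27 B=48] avail[A=27 B=45] open={R3}
Step 8: reserve R5 A 7 -> on_hand[A=27 B=48] avail[A=20 B=45] open={R3,R5}
Step 9: commit R5 -> on_hand[A=20 B=48] avail[A=20 B=45] open={R3}
Step 10: cancel R3 -> on_hand[A=20 B=48] avail[A=20 B=48] open={}
Step 11: reserve R6 B 5 -> on_hand[A=20 B=48] avail[A=20 B=43] open={R6}
Step 12: cancel R6 -> on_hand[A=20 B=48] avail[A=20 B=48] open={}
Final available[A] = 20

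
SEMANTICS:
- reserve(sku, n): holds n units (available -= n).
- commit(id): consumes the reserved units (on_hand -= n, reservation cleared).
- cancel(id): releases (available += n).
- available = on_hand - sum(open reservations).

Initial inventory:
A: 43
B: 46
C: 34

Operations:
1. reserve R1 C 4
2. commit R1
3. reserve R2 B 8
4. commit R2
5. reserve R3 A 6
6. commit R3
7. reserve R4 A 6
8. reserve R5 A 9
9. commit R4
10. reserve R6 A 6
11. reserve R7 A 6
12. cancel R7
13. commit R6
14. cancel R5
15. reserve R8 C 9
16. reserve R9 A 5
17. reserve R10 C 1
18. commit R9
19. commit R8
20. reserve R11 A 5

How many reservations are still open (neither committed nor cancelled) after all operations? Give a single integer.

Answer: 2

Derivation:
Step 1: reserve R1 C 4 -> on_hand[A=43 B=46 C=34] avail[A=43 B=46 C=30] open={R1}
Step 2: commit R1 -> on_hand[A=43 B=46 C=30] avail[A=43 B=46 C=30] open={}
Step 3: reserve R2 B 8 -> on_hand[A=43 B=46 C=30] avail[A=43 B=38 C=30] open={R2}
Step 4: commit R2 -> on_hand[A=43 B=38 C=30] avail[A=43 B=38 C=30] open={}
Step 5: reserve R3 A 6 -> on_hand[A=43 B=38 C=30] avail[A=37 B=38 C=30] open={R3}
Step 6: commit R3 -> on_hand[A=37 B=38 C=30] avail[A=37 B=38 C=30] open={}
Step 7: reserve R4 A 6 -> on_hand[A=37 B=38 C=30] avail[A=31 B=38 C=30] open={R4}
Step 8: reserve R5 A 9 -> on_hand[A=37 B=38 C=30] avail[A=22 B=38 C=30] open={R4,R5}
Step 9: commit R4 -> on_hand[A=31 B=38 C=30] avail[A=22 B=38 C=30] open={R5}
Step 10: reserve R6 A 6 -> on_hand[A=31 B=38 C=30] avail[A=16 B=38 C=30] open={R5,R6}
Step 11: reserve R7 A 6 -> on_hand[A=31 B=38 C=30] avail[A=10 B=38 C=30] open={R5,R6,R7}
Step 12: cancel R7 -> on_hand[A=31 B=38 C=30] avail[A=16 B=38 C=30] open={R5,R6}
Step 13: commit R6 -> on_hand[A=25 B=38 C=30] avail[A=16 B=38 C=30] open={R5}
Step 14: cancel R5 -> on_hand[A=25 B=38 C=30] avail[A=25 B=38 C=30] open={}
Step 15: reserve R8 C 9 -> on_hand[A=25 B=38 C=30] avail[A=25 B=38 C=21] open={R8}
Step 16: reserve R9 A 5 -> on_hand[A=25 B=38 C=30] avail[A=20 B=38 C=21] open={R8,R9}
Step 17: reserve R10 C 1 -> on_hand[A=25 B=38 C=30] avail[A=20 B=38 C=20] open={R10,R8,R9}
Step 18: commit R9 -> on_hand[A=20 B=38 C=30] avail[A=20 B=38 C=20] open={R10,R8}
Step 19: commit R8 -> on_hand[A=20 B=38 C=21] avail[A=20 B=38 C=20] open={R10}
Step 20: reserve R11 A 5 -> on_hand[A=20 B=38 C=21] avail[A=15 B=38 C=20] open={R10,R11}
Open reservations: ['R10', 'R11'] -> 2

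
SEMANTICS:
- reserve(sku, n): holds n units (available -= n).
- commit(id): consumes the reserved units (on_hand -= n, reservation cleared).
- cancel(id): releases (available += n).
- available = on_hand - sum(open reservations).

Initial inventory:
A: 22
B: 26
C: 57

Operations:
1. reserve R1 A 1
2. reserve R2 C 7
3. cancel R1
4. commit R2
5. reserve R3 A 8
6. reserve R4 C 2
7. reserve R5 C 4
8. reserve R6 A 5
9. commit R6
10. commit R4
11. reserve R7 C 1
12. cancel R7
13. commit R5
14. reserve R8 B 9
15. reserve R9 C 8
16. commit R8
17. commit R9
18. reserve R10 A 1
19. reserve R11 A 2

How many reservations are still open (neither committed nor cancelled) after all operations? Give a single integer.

Answer: 3

Derivation:
Step 1: reserve R1 A 1 -> on_hand[A=22 B=26 C=57] avail[A=21 B=26 C=57] open={R1}
Step 2: reserve R2 C 7 -> on_hand[A=22 B=26 C=57] avail[A=21 B=26 C=50] open={R1,R2}
Step 3: cancel R1 -> on_hand[A=22 B=26 C=57] avail[A=22 B=26 C=50] open={R2}
Step 4: commit R2 -> on_hand[A=22 B=26 C=50] avail[A=22 B=26 C=50] open={}
Step 5: reserve R3 A 8 -> on_hand[A=22 B=26 C=50] avail[A=14 B=26 C=50] open={R3}
Step 6: reserve R4 C 2 -> on_hand[A=22 B=26 C=50] avail[A=14 B=26 C=48] open={R3,R4}
Step 7: reserve R5 C 4 -> on_hand[A=22 B=26 C=50] avail[A=14 B=26 C=44] open={R3,R4,R5}
Step 8: reserve R6 A 5 -> on_hand[A=22 B=26 C=50] avail[A=9 B=26 C=44] open={R3,R4,R5,R6}
Step 9: commit R6 -> on_hand[A=17 B=26 C=50] avail[A=9 B=26 C=44] open={R3,R4,R5}
Step 10: commit R4 -> on_hand[A=17 B=26 C=48] avail[A=9 B=26 C=44] open={R3,R5}
Step 11: reserve R7 C 1 -> on_hand[A=17 B=26 C=48] avail[A=9 B=26 C=43] open={R3,R5,R7}
Step 12: cancel R7 -> on_hand[A=17 B=26 C=48] avail[A=9 B=26 C=44] open={R3,R5}
Step 13: commit R5 -> on_hand[A=17 B=26 C=44] avail[A=9 B=26 C=44] open={R3}
Step 14: reserve R8 B 9 -> on_hand[A=17 B=26 C=44] avail[A=9 B=17 C=44] open={R3,R8}
Step 15: reserve R9 C 8 -> on_hand[A=17 B=26 C=44] avail[A=9 B=17 C=36] open={R3,R8,R9}
Step 16: commit R8 -> on_hand[A=17 B=17 C=44] avail[A=9 B=17 C=36] open={R3,R9}
Step 17: commit R9 -> on_hand[A=17 B=17 C=36] avail[A=9 B=17 C=36] open={R3}
Step 18: reserve R10 A 1 -> on_hand[A=17 B=17 C=36] avail[A=8 B=17 C=36] open={R10,R3}
Step 19: reserve R11 A 2 -> on_hand[A=17 B=17 C=36] avail[A=6 B=17 C=36] open={R10,R11,R3}
Open reservations: ['R10', 'R11', 'R3'] -> 3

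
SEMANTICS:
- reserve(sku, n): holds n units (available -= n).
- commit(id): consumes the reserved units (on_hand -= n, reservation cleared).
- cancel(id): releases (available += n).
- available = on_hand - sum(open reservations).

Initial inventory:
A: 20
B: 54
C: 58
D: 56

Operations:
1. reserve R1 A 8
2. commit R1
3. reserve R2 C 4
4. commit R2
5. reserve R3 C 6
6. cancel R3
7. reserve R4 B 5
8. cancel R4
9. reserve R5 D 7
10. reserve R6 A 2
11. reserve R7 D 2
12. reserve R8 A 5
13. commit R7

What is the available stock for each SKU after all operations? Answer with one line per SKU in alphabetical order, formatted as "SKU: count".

Answer: A: 5
B: 54
C: 54
D: 47

Derivation:
Step 1: reserve R1 A 8 -> on_hand[A=20 B=54 C=58 D=56] avail[A=12 B=54 C=58 D=56] open={R1}
Step 2: commit R1 -> on_hand[A=12 B=54 C=58 D=56] avail[A=12 B=54 C=58 D=56] open={}
Step 3: reserve R2 C 4 -> on_hand[A=12 B=54 C=58 D=56] avail[A=12 B=54 C=54 D=56] open={R2}
Step 4: commit R2 -> on_hand[A=12 B=54 C=54 D=56] avail[A=12 B=54 C=54 D=56] open={}
Step 5: reserve R3 C 6 -> on_hand[A=12 B=54 C=54 D=56] avail[A=12 B=54 C=48 D=56] open={R3}
Step 6: cancel R3 -> on_hand[A=12 B=54 C=54 D=56] avail[A=12 B=54 C=54 D=56] open={}
Step 7: reserve R4 B 5 -> on_hand[A=12 B=54 C=54 D=56] avail[A=12 B=49 C=54 D=56] open={R4}
Step 8: cancel R4 -> on_hand[A=12 B=54 C=54 D=56] avail[A=12 B=54 C=54 D=56] open={}
Step 9: reserve R5 D 7 -> on_hand[A=12 B=54 C=54 D=56] avail[A=12 B=54 C=54 D=49] open={R5}
Step 10: reserve R6 A 2 -> on_hand[A=12 B=54 C=54 D=56] avail[A=10 B=54 C=54 D=49] open={R5,R6}
Step 11: reserve R7 D 2 -> on_hand[A=12 B=54 C=54 D=56] avail[A=10 B=54 C=54 D=47] open={R5,R6,R7}
Step 12: reserve R8 A 5 -> on_hand[A=12 B=54 C=54 D=56] avail[A=5 B=54 C=54 D=47] open={R5,R6,R7,R8}
Step 13: commit R7 -> on_hand[A=12 B=54 C=54 D=54] avail[A=5 B=54 C=54 D=47] open={R5,R6,R8}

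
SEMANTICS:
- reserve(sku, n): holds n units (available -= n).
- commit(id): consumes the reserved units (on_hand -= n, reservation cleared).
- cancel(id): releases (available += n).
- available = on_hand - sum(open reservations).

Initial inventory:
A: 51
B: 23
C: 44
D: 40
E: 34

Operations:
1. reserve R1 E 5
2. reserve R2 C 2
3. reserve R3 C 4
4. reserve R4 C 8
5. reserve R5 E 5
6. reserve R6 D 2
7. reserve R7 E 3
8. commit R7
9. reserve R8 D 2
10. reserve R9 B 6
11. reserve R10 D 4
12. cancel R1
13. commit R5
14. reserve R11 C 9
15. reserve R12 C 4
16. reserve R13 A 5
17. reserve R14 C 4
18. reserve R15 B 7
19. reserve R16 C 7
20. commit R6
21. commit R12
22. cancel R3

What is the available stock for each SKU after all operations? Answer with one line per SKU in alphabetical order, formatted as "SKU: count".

Answer: A: 46
B: 10
C: 10
D: 32
E: 26

Derivation:
Step 1: reserve R1 E 5 -> on_hand[A=51 B=23 C=44 D=40 E=34] avail[A=51 B=23 C=44 D=40 E=29] open={R1}
Step 2: reserve R2 C 2 -> on_hand[A=51 B=23 C=44 D=40 E=34] avail[A=51 B=23 C=42 D=40 E=29] open={R1,R2}
Step 3: reserve R3 C 4 -> on_hand[A=51 B=23 C=44 D=40 E=34] avail[A=51 B=23 C=38 D=40 E=29] open={R1,R2,R3}
Step 4: reserve R4 C 8 -> on_hand[A=51 B=23 C=44 D=40 E=34] avail[A=51 B=23 C=30 D=40 E=29] open={R1,R2,R3,R4}
Step 5: reserve R5 E 5 -> on_hand[A=51 B=23 C=44 D=40 E=34] avail[A=51 B=23 C=30 D=40 E=24] open={R1,R2,R3,R4,R5}
Step 6: reserve R6 D 2 -> on_hand[A=51 B=23 C=44 D=40 E=34] avail[A=51 B=23 C=30 D=38 E=24] open={R1,R2,R3,R4,R5,R6}
Step 7: reserve R7 E 3 -> on_hand[A=51 B=23 C=44 D=40 E=34] avail[A=51 B=23 C=30 D=38 E=21] open={R1,R2,R3,R4,R5,R6,R7}
Step 8: commit R7 -> on_hand[A=51 B=23 C=44 D=40 E=31] avail[A=51 B=23 C=30 D=38 E=21] open={R1,R2,R3,R4,R5,R6}
Step 9: reserve R8 D 2 -> on_hand[A=51 B=23 C=44 D=40 E=31] avail[A=51 B=23 C=30 D=36 E=21] open={R1,R2,R3,R4,R5,R6,R8}
Step 10: reserve R9 B 6 -> on_hand[A=51 B=23 C=44 D=40 E=31] avail[A=51 B=17 C=30 D=36 E=21] open={R1,R2,R3,R4,R5,R6,R8,R9}
Step 11: reserve R10 D 4 -> on_hand[A=51 B=23 C=44 D=40 E=31] avail[A=51 B=17 C=30 D=32 E=21] open={R1,R10,R2,R3,R4,R5,R6,R8,R9}
Step 12: cancel R1 -> on_hand[A=51 B=23 C=44 D=40 E=31] avail[A=51 B=17 C=30 D=32 E=26] open={R10,R2,R3,R4,R5,R6,R8,R9}
Step 13: commit R5 -> on_hand[A=51 B=23 C=44 D=40 E=26] avail[A=51 B=17 C=30 D=32 E=26] open={R10,R2,R3,R4,R6,R8,R9}
Step 14: reserve R11 C 9 -> on_hand[A=51 B=23 C=44 D=40 E=26] avail[A=51 B=17 C=21 D=32 E=26] open={R10,R11,R2,R3,R4,R6,R8,R9}
Step 15: reserve R12 C 4 -> on_hand[A=51 B=23 C=44 D=40 E=26] avail[A=51 B=17 C=17 D=32 E=26] open={R10,R11,R12,R2,R3,R4,R6,R8,R9}
Step 16: reserve R13 A 5 -> on_hand[A=51 B=23 C=44 D=40 E=26] avail[A=46 B=17 C=17 D=32 E=26] open={R10,R11,R12,R13,R2,R3,R4,R6,R8,R9}
Step 17: reserve R14 C 4 -> on_hand[A=51 B=23 C=44 D=40 E=26] avail[A=46 B=17 C=13 D=32 E=26] open={R10,R11,R12,R13,R14,R2,R3,R4,R6,R8,R9}
Step 18: reserve R15 B 7 -> on_hand[A=51 B=23 C=44 D=40 E=26] avail[A=46 B=10 C=13 D=32 E=26] open={R10,R11,R12,R13,R14,R15,R2,R3,R4,R6,R8,R9}
Step 19: reserve R16 C 7 -> on_hand[A=51 B=23 C=44 D=40 E=26] avail[A=46 B=10 C=6 D=32 E=26] open={R10,R11,R12,R13,R14,R15,R16,R2,R3,R4,R6,R8,R9}
Step 20: commit R6 -> on_hand[A=51 B=23 C=44 D=38 E=26] avail[A=46 B=10 C=6 D=32 E=26] open={R10,R11,R12,R13,R14,R15,R16,R2,R3,R4,R8,R9}
Step 21: commit R12 -> on_hand[A=51 B=23 C=40 D=38 E=26] avail[A=46 B=10 C=6 D=32 E=26] open={R10,R11,R13,R14,R15,R16,R2,R3,R4,R8,R9}
Step 22: cancel R3 -> on_hand[A=51 B=23 C=40 D=38 E=26] avail[A=46 B=10 C=10 D=32 E=26] open={R10,R11,R13,R14,R15,R16,R2,R4,R8,R9}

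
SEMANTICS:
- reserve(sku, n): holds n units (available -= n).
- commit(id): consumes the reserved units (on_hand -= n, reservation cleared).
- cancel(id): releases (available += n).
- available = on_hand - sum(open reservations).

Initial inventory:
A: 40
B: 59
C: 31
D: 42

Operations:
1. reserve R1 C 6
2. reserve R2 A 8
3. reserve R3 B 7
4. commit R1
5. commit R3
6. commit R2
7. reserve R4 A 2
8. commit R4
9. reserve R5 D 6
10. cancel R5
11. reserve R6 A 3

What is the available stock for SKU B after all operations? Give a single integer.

Answer: 52

Derivation:
Step 1: reserve R1 C 6 -> on_hand[A=40 B=59 C=31 D=42] avail[A=40 B=59 C=25 D=42] open={R1}
Step 2: reserve R2 A 8 -> on_hand[A=40 B=59 C=31 D=42] avail[A=32 B=59 C=25 D=42] open={R1,R2}
Step 3: reserve R3 B 7 -> on_hand[A=40 B=59 C=31 D=42] avail[A=32 B=52 C=25 D=42] open={R1,R2,R3}
Step 4: commit R1 -> on_hand[A=40 B=59 C=25 D=42] avail[A=32 B=52 C=25 D=42] open={R2,R3}
Step 5: commit R3 -> on_hand[A=40 B=52 C=25 D=42] avail[A=32 B=52 C=25 D=42] open={R2}
Step 6: commit R2 -> on_hand[A=32 B=52 C=25 D=42] avail[A=32 B=52 C=25 D=42] open={}
Step 7: reserve R4 A 2 -> on_hand[A=32 B=52 C=25 D=42] avail[A=30 B=52 C=25 D=42] open={R4}
Step 8: commit R4 -> on_hand[A=30 B=52 C=25 D=42] avail[A=30 B=52 C=25 D=42] open={}
Step 9: reserve R5 D 6 -> on_hand[A=30 B=52 C=25 D=42] avail[A=30 B=52 C=25 D=36] open={R5}
Step 10: cancel R5 -> on_hand[A=30 B=52 C=25 D=42] avail[A=30 B=52 C=25 D=42] open={}
Step 11: reserve R6 A 3 -> on_hand[A=30 B=52 C=25 D=42] avail[A=27 B=52 C=25 D=42] open={R6}
Final available[B] = 52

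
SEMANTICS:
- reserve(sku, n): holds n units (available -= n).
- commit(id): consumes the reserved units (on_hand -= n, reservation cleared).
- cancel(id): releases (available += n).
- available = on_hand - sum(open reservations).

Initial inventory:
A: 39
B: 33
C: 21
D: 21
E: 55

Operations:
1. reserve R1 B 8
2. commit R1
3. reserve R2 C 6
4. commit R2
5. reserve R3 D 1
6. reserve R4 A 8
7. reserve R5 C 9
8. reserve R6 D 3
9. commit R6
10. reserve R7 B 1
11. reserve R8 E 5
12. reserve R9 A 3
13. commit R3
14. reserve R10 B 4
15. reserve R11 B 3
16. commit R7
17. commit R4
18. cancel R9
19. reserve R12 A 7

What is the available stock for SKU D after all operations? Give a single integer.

Step 1: reserve R1 B 8 -> on_hand[A=39 B=33 C=21 D=21 E=55] avail[A=39 B=25 C=21 D=21 E=55] open={R1}
Step 2: commit R1 -> on_hand[A=39 B=25 C=21 D=21 E=55] avail[A=39 B=25 C=21 D=21 E=55] open={}
Step 3: reserve R2 C 6 -> on_hand[A=39 B=25 C=21 D=21 E=55] avail[A=39 B=25 C=15 D=21 E=55] open={R2}
Step 4: commit R2 -> on_hand[A=39 B=25 C=15 D=21 E=55] avail[A=39 B=25 C=15 D=21 E=55] open={}
Step 5: reserve R3 D 1 -> on_hand[A=39 B=25 C=15 D=21 E=55] avail[A=39 B=25 C=15 D=20 E=55] open={R3}
Step 6: reserve R4 A 8 -> on_hand[A=39 B=25 C=15 D=21 E=55] avail[A=31 B=25 C=15 D=20 E=55] open={R3,R4}
Step 7: reserve R5 C 9 -> on_hand[A=39 B=25 C=15 D=21 E=55] avail[A=31 B=25 C=6 D=20 E=55] open={R3,R4,R5}
Step 8: reserve R6 D 3 -> on_hand[A=39 B=25 C=15 D=21 E=55] avail[A=31 B=25 C=6 D=17 E=55] open={R3,R4,R5,R6}
Step 9: commit R6 -> on_hand[A=39 B=25 C=15 D=18 E=55] avail[A=31 B=25 C=6 D=17 E=55] open={R3,R4,R5}
Step 10: reserve R7 B 1 -> on_hand[A=39 B=25 C=15 D=18 E=55] avail[A=31 B=24 C=6 D=17 E=55] open={R3,R4,R5,R7}
Step 11: reserve R8 E 5 -> on_hand[A=39 B=25 C=15 D=18 E=55] avail[A=31 B=24 C=6 D=17 E=50] open={R3,R4,R5,R7,R8}
Step 12: reserve R9 A 3 -> on_hand[A=39 B=25 C=15 D=18 E=55] avail[A=28 B=24 C=6 D=17 E=50] open={R3,R4,R5,R7,R8,R9}
Step 13: commit R3 -> on_hand[A=39 B=25 C=15 D=17 E=55] avail[A=28 B=24 C=6 D=17 E=50] open={R4,R5,R7,R8,R9}
Step 14: reserve R10 B 4 -> on_hand[A=39 B=25 C=15 D=17 E=55] avail[A=28 B=20 C=6 D=17 E=50] open={R10,R4,R5,R7,R8,R9}
Step 15: reserve R11 B 3 -> on_hand[A=39 B=25 C=15 D=17 E=55] avail[A=28 B=17 C=6 D=17 E=50] open={R10,R11,R4,R5,R7,R8,R9}
Step 16: commit R7 -> on_hand[A=39 B=24 C=15 D=17 E=55] avail[A=28 B=17 C=6 D=17 E=50] open={R10,R11,R4,R5,R8,R9}
Step 17: commit R4 -> on_hand[A=31 B=24 C=15 D=17 E=55] avail[A=28 B=17 C=6 D=17 E=50] open={R10,R11,R5,R8,R9}
Step 18: cancel R9 -> on_hand[A=31 B=24 C=15 D=17 E=55] avail[A=31 B=17 C=6 D=17 E=50] open={R10,R11,R5,R8}
Step 19: reserve R12 A 7 -> on_hand[A=31 B=24 C=15 D=17 E=55] avail[A=24 B=17 C=6 D=17 E=50] open={R10,R11,R12,R5,R8}
Final available[D] = 17

Answer: 17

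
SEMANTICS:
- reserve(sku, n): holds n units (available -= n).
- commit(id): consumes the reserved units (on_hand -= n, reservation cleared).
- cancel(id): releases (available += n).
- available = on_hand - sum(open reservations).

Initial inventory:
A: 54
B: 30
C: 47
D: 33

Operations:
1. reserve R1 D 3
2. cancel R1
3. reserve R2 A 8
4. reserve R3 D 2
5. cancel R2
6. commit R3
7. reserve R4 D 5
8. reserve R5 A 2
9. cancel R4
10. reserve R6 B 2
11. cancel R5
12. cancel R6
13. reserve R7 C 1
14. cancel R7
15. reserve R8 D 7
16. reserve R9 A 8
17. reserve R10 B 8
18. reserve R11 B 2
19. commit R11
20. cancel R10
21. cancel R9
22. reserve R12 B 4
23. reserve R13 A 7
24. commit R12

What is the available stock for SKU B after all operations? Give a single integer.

Answer: 24

Derivation:
Step 1: reserve R1 D 3 -> on_hand[A=54 B=30 C=47 D=33] avail[A=54 B=30 C=47 D=30] open={R1}
Step 2: cancel R1 -> on_hand[A=54 B=30 C=47 D=33] avail[A=54 B=30 C=47 D=33] open={}
Step 3: reserve R2 A 8 -> on_hand[A=54 B=30 C=47 D=33] avail[A=46 B=30 C=47 D=33] open={R2}
Step 4: reserve R3 D 2 -> on_hand[A=54 B=30 C=47 D=33] avail[A=46 B=30 C=47 D=31] open={R2,R3}
Step 5: cancel R2 -> on_hand[A=54 B=30 C=47 D=33] avail[A=54 B=30 C=47 D=31] open={R3}
Step 6: commit R3 -> on_hand[A=54 B=30 C=47 D=31] avail[A=54 B=30 C=47 D=31] open={}
Step 7: reserve R4 D 5 -> on_hand[A=54 B=30 C=47 D=31] avail[A=54 B=30 C=47 D=26] open={R4}
Step 8: reserve R5 A 2 -> on_hand[A=54 B=30 C=47 D=31] avail[A=52 B=30 C=47 D=26] open={R4,R5}
Step 9: cancel R4 -> on_hand[A=54 B=30 C=47 D=31] avail[A=52 B=30 C=47 D=31] open={R5}
Step 10: reserve R6 B 2 -> on_hand[A=54 B=30 C=47 D=31] avail[A=52 B=28 C=47 D=31] open={R5,R6}
Step 11: cancel R5 -> on_hand[A=54 B=30 C=47 D=31] avail[A=54 B=28 C=47 D=31] open={R6}
Step 12: cancel R6 -> on_hand[A=54 B=30 C=47 D=31] avail[A=54 B=30 C=47 D=31] open={}
Step 13: reserve R7 C 1 -> on_hand[A=54 B=30 C=47 D=31] avail[A=54 B=30 C=46 D=31] open={R7}
Step 14: cancel R7 -> on_hand[A=54 B=30 C=47 D=31] avail[A=54 B=30 C=47 D=31] open={}
Step 15: reserve R8 D 7 -> on_hand[A=54 B=30 C=47 D=31] avail[A=54 B=30 C=47 D=24] open={R8}
Step 16: reserve R9 A 8 -> on_hand[A=54 B=30 C=47 D=31] avail[A=46 B=30 C=47 D=24] open={R8,R9}
Step 17: reserve R10 B 8 -> on_hand[A=54 B=30 C=47 D=31] avail[A=46 B=22 C=47 D=24] open={R10,R8,R9}
Step 18: reserve R11 B 2 -> on_hand[A=54 B=30 C=47 D=31] avail[A=46 B=20 C=47 D=24] open={R10,R11,R8,R9}
Step 19: commit R11 -> on_hand[A=54 B=28 C=47 D=31] avail[A=46 B=20 C=47 D=24] open={R10,R8,R9}
Step 20: cancel R10 -> on_hand[A=54 B=28 C=47 D=31] avail[A=46 B=28 C=47 D=24] open={R8,R9}
Step 21: cancel R9 -> on_hand[A=54 B=28 C=47 D=31] avail[A=54 B=28 C=47 D=24] open={R8}
Step 22: reserve R12 B 4 -> on_hand[A=54 B=28 C=47 D=31] avail[A=54 B=24 C=47 D=24] open={R12,R8}
Step 23: reserve R13 A 7 -> on_hand[A=54 B=28 C=47 D=31] avail[A=47 B=24 C=47 D=24] open={R12,R13,R8}
Step 24: commit R12 -> on_hand[A=54 B=24 C=47 D=31] avail[A=47 B=24 C=47 D=24] open={R13,R8}
Final available[B] = 24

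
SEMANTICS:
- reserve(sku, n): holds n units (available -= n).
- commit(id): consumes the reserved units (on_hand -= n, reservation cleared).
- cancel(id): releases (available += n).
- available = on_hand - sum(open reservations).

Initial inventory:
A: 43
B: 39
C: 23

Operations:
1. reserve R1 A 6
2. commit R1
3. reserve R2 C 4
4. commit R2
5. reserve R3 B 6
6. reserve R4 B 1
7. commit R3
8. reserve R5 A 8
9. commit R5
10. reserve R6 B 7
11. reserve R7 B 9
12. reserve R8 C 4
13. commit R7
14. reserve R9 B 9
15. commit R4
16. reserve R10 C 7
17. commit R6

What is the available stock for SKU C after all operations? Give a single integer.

Answer: 8

Derivation:
Step 1: reserve R1 A 6 -> on_hand[A=43 B=39 C=23] avail[A=37 B=39 C=23] open={R1}
Step 2: commit R1 -> on_hand[A=37 B=39 C=23] avail[A=37 B=39 C=23] open={}
Step 3: reserve R2 C 4 -> on_hand[A=37 B=39 C=23] avail[A=37 B=39 C=19] open={R2}
Step 4: commit R2 -> on_hand[A=37 B=39 C=19] avail[A=37 B=39 C=19] open={}
Step 5: reserve R3 B 6 -> on_hand[A=37 B=39 C=19] avail[A=37 B=33 C=19] open={R3}
Step 6: reserve R4 B 1 -> on_hand[A=37 B=39 C=19] avail[A=37 B=32 C=19] open={R3,R4}
Step 7: commit R3 -> on_hand[A=37 B=33 C=19] avail[A=37 B=32 C=19] open={R4}
Step 8: reserve R5 A 8 -> on_hand[A=37 B=33 C=19] avail[A=29 B=32 C=19] open={R4,R5}
Step 9: commit R5 -> on_hand[A=29 B=33 C=19] avail[A=29 B=32 C=19] open={R4}
Step 10: reserve R6 B 7 -> on_hand[A=29 B=33 C=19] avail[A=29 B=25 C=19] open={R4,R6}
Step 11: reserve R7 B 9 -> on_hand[A=29 B=33 C=19] avail[A=29 B=16 C=19] open={R4,R6,R7}
Step 12: reserve R8 C 4 -> on_hand[A=29 B=33 C=19] avail[A=29 B=16 C=15] open={R4,R6,R7,R8}
Step 13: commit R7 -> on_hand[A=29 B=24 C=19] avail[A=29 B=16 C=15] open={R4,R6,R8}
Step 14: reserve R9 B 9 -> on_hand[A=29 B=24 C=19] avail[A=29 B=7 C=15] open={R4,R6,R8,R9}
Step 15: commit R4 -> on_hand[A=29 B=23 C=19] avail[A=29 B=7 C=15] open={R6,R8,R9}
Step 16: reserve R10 C 7 -> on_hand[A=29 B=23 C=19] avail[A=29 B=7 C=8] open={R10,R6,R8,R9}
Step 17: commit R6 -> on_hand[A=29 B=16 C=19] avail[A=29 B=7 C=8] open={R10,R8,R9}
Final available[C] = 8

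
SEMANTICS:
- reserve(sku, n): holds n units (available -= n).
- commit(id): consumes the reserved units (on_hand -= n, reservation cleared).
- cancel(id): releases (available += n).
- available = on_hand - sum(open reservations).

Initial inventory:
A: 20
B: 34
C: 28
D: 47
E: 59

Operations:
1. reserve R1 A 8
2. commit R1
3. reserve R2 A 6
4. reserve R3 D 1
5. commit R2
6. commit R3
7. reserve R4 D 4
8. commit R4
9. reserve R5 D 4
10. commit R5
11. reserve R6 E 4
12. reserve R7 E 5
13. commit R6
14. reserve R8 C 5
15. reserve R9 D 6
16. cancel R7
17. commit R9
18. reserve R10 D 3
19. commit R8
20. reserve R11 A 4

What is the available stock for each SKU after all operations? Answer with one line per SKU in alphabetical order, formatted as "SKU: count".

Answer: A: 2
B: 34
C: 23
D: 29
E: 55

Derivation:
Step 1: reserve R1 A 8 -> on_hand[A=20 B=34 C=28 D=47 E=59] avail[A=12 B=34 C=28 D=47 E=59] open={R1}
Step 2: commit R1 -> on_hand[A=12 B=34 C=28 D=47 E=59] avail[A=12 B=34 C=28 D=47 E=59] open={}
Step 3: reserve R2 A 6 -> on_hand[A=12 B=34 C=28 D=47 E=59] avail[A=6 B=34 C=28 D=47 E=59] open={R2}
Step 4: reserve R3 D 1 -> on_hand[A=12 B=34 C=28 D=47 E=59] avail[A=6 B=34 C=28 D=46 E=59] open={R2,R3}
Step 5: commit R2 -> on_hand[A=6 B=34 C=28 D=47 E=59] avail[A=6 B=34 C=28 D=46 E=59] open={R3}
Step 6: commit R3 -> on_hand[A=6 B=34 C=28 D=46 E=59] avail[A=6 B=34 C=28 D=46 E=59] open={}
Step 7: reserve R4 D 4 -> on_hand[A=6 B=34 C=28 D=46 E=59] avail[A=6 B=34 C=28 D=42 E=59] open={R4}
Step 8: commit R4 -> on_hand[A=6 B=34 C=28 D=42 E=59] avail[A=6 B=34 C=28 D=42 E=59] open={}
Step 9: reserve R5 D 4 -> on_hand[A=6 B=34 C=28 D=42 E=59] avail[A=6 B=34 C=28 D=38 E=59] open={R5}
Step 10: commit R5 -> on_hand[A=6 B=34 C=28 D=38 E=59] avail[A=6 B=34 C=28 D=38 E=59] open={}
Step 11: reserve R6 E 4 -> on_hand[A=6 B=34 C=28 D=38 E=59] avail[A=6 B=34 C=28 D=38 E=55] open={R6}
Step 12: reserve R7 E 5 -> on_hand[A=6 B=34 C=28 D=38 E=59] avail[A=6 B=34 C=28 D=38 E=50] open={R6,R7}
Step 13: commit R6 -> on_hand[A=6 B=34 C=28 D=38 E=55] avail[A=6 B=34 C=28 D=38 E=50] open={R7}
Step 14: reserve R8 C 5 -> on_hand[A=6 B=34 C=28 D=38 E=55] avail[A=6 B=34 C=23 D=38 E=50] open={R7,R8}
Step 15: reserve R9 D 6 -> on_hand[A=6 B=34 C=28 D=38 E=55] avail[A=6 B=34 C=23 D=32 E=50] open={R7,R8,R9}
Step 16: cancel R7 -> on_hand[A=6 B=34 C=28 D=38 E=55] avail[A=6 B=34 C=23 D=32 E=55] open={R8,R9}
Step 17: commit R9 -> on_hand[A=6 B=34 C=28 D=32 E=55] avail[A=6 B=34 C=23 D=32 E=55] open={R8}
Step 18: reserve R10 D 3 -> on_hand[A=6 B=34 C=28 D=32 E=55] avail[A=6 B=34 C=23 D=29 E=55] open={R10,R8}
Step 19: commit R8 -> on_hand[A=6 B=34 C=23 D=32 E=55] avail[A=6 B=34 C=23 D=29 E=55] open={R10}
Step 20: reserve R11 A 4 -> on_hand[A=6 B=34 C=23 D=32 E=55] avail[A=2 B=34 C=23 D=29 E=55] open={R10,R11}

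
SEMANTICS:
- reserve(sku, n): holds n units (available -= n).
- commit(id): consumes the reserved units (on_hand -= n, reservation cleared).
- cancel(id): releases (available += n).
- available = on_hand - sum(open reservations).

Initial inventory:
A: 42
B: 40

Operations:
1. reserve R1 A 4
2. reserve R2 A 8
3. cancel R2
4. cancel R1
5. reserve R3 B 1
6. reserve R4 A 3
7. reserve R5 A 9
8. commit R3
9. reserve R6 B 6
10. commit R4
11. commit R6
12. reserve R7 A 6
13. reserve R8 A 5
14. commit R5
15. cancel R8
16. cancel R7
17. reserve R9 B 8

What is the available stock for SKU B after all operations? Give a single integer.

Step 1: reserve R1 A 4 -> on_hand[A=42 B=40] avail[A=38 B=40] open={R1}
Step 2: reserve R2 A 8 -> on_hand[A=42 B=40] avail[A=30 B=40] open={R1,R2}
Step 3: cancel R2 -> on_hand[A=42 B=40] avail[A=38 B=40] open={R1}
Step 4: cancel R1 -> on_hand[A=42 B=40] avail[A=42 B=40] open={}
Step 5: reserve R3 B 1 -> on_hand[A=42 B=40] avail[A=42 B=39] open={R3}
Step 6: reserve R4 A 3 -> on_hand[A=42 B=40] avail[A=39 B=39] open={R3,R4}
Step 7: reserve R5 A 9 -> on_hand[A=42 B=40] avail[A=30 B=39] open={R3,R4,R5}
Step 8: commit R3 -> on_hand[A=42 B=39] avail[A=30 B=39] open={R4,R5}
Step 9: reserve R6 B 6 -> on_hand[A=42 B=39] avail[A=30 B=33] open={R4,R5,R6}
Step 10: commit R4 -> on_hand[A=39 B=39] avail[A=30 B=33] open={R5,R6}
Step 11: commit R6 -> on_hand[A=39 B=33] avail[A=30 B=33] open={R5}
Step 12: reserve R7 A 6 -> on_hand[A=39 B=33] avail[A=24 B=33] open={R5,R7}
Step 13: reserve R8 A 5 -> on_hand[A=39 B=33] avail[A=19 B=33] open={R5,R7,R8}
Step 14: commit R5 -> on_hand[A=30 B=33] avail[A=19 B=33] open={R7,R8}
Step 15: cancel R8 -> on_hand[A=30 B=33] avail[A=24 B=33] open={R7}
Step 16: cancel R7 -> on_hand[A=30 B=33] avail[A=30 B=33] open={}
Step 17: reserve R9 B 8 -> on_hand[A=30 B=33] avail[A=30 B=25] open={R9}
Final available[B] = 25

Answer: 25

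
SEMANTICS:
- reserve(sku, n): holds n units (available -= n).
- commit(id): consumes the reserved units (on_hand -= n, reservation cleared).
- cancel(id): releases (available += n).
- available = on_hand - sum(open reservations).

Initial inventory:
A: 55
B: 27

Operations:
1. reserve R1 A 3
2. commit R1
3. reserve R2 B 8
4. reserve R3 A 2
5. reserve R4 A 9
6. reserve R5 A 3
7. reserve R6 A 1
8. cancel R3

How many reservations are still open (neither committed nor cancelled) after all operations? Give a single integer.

Step 1: reserve R1 A 3 -> on_hand[A=55 B=27] avail[A=52 B=27] open={R1}
Step 2: commit R1 -> on_hand[A=52 B=27] avail[A=52 B=27] open={}
Step 3: reserve R2 B 8 -> on_hand[A=52 B=27] avail[A=52 B=19] open={R2}
Step 4: reserve R3 A 2 -> on_hand[A=52 B=27] avail[A=50 B=19] open={R2,R3}
Step 5: reserve R4 A 9 -> on_hand[A=52 B=27] avail[A=41 B=19] open={R2,R3,R4}
Step 6: reserve R5 A 3 -> on_hand[A=52 B=27] avail[A=38 B=19] open={R2,R3,R4,R5}
Step 7: reserve R6 A 1 -> on_hand[A=52 B=27] avail[A=37 B=19] open={R2,R3,R4,R5,R6}
Step 8: cancel R3 -> on_hand[A=52 B=27] avail[A=39 B=19] open={R2,R4,R5,R6}
Open reservations: ['R2', 'R4', 'R5', 'R6'] -> 4

Answer: 4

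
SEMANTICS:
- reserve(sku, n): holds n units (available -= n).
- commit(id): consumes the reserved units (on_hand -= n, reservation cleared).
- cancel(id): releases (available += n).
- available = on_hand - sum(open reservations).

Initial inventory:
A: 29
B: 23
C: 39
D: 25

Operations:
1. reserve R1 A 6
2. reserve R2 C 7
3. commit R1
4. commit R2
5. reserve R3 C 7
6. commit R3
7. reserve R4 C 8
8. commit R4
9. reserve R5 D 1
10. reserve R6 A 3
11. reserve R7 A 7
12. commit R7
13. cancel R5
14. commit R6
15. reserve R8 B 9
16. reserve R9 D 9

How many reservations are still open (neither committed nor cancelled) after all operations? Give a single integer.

Step 1: reserve R1 A 6 -> on_hand[A=29 B=23 C=39 D=25] avail[A=23 B=23 C=39 D=25] open={R1}
Step 2: reserve R2 C 7 -> on_hand[A=29 B=23 C=39 D=25] avail[A=23 B=23 C=32 D=25] open={R1,R2}
Step 3: commit R1 -> on_hand[A=23 B=23 C=39 D=25] avail[A=23 B=23 C=32 D=25] open={R2}
Step 4: commit R2 -> on_hand[A=23 B=23 C=32 D=25] avail[A=23 B=23 C=32 D=25] open={}
Step 5: reserve R3 C 7 -> on_hand[A=23 B=23 C=32 D=25] avail[A=23 B=23 C=25 D=25] open={R3}
Step 6: commit R3 -> on_hand[A=23 B=23 C=25 D=25] avail[A=23 B=23 C=25 D=25] open={}
Step 7: reserve R4 C 8 -> on_hand[A=23 B=23 C=25 D=25] avail[A=23 B=23 C=17 D=25] open={R4}
Step 8: commit R4 -> on_hand[A=23 B=23 C=17 D=25] avail[A=23 B=23 C=17 D=25] open={}
Step 9: reserve R5 D 1 -> on_hand[A=23 B=23 C=17 D=25] avail[A=23 B=23 C=17 D=24] open={R5}
Step 10: reserve R6 A 3 -> on_hand[A=23 B=23 C=17 D=25] avail[A=20 B=23 C=17 D=24] open={R5,R6}
Step 11: reserve R7 A 7 -> on_hand[A=23 B=23 C=17 D=25] avail[A=13 B=23 C=17 D=24] open={R5,R6,R7}
Step 12: commit R7 -> on_hand[A=16 B=23 C=17 D=25] avail[A=13 B=23 C=17 D=24] open={R5,R6}
Step 13: cancel R5 -> on_hand[A=16 B=23 C=17 D=25] avail[A=13 B=23 C=17 D=25] open={R6}
Step 14: commit R6 -> on_hand[A=13 B=23 C=17 D=25] avail[A=13 B=23 C=17 D=25] open={}
Step 15: reserve R8 B 9 -> on_hand[A=13 B=23 C=17 D=25] avail[A=13 B=14 C=17 D=25] open={R8}
Step 16: reserve R9 D 9 -> on_hand[A=13 B=23 C=17 D=25] avail[A=13 B=14 C=17 D=16] open={R8,R9}
Open reservations: ['R8', 'R9'] -> 2

Answer: 2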